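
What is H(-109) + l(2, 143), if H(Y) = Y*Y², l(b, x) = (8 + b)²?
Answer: -1294929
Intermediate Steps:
H(Y) = Y³
H(-109) + l(2, 143) = (-109)³ + (8 + 2)² = -1295029 + 10² = -1295029 + 100 = -1294929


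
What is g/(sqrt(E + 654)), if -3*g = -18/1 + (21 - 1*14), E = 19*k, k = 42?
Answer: sqrt(3)/18 ≈ 0.096225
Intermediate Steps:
E = 798 (E = 19*42 = 798)
g = 11/3 (g = -(-18/1 + (21 - 1*14))/3 = -(-18*1 + (21 - 14))/3 = -(-18 + 7)/3 = -1/3*(-11) = 11/3 ≈ 3.6667)
g/(sqrt(E + 654)) = 11/(3*(sqrt(798 + 654))) = 11/(3*(sqrt(1452))) = 11/(3*((22*sqrt(3)))) = 11*(sqrt(3)/66)/3 = sqrt(3)/18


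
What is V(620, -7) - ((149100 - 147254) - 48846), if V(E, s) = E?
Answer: 47620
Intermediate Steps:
V(620, -7) - ((149100 - 147254) - 48846) = 620 - ((149100 - 147254) - 48846) = 620 - (1846 - 48846) = 620 - 1*(-47000) = 620 + 47000 = 47620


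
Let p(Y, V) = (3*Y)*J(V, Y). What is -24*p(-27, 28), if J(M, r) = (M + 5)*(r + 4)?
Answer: -1475496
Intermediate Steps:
J(M, r) = (4 + r)*(5 + M) (J(M, r) = (5 + M)*(4 + r) = (4 + r)*(5 + M))
p(Y, V) = 3*Y*(20 + 4*V + 5*Y + V*Y) (p(Y, V) = (3*Y)*(20 + 4*V + 5*Y + V*Y) = 3*Y*(20 + 4*V + 5*Y + V*Y))
-24*p(-27, 28) = -72*(-27)*(20 + 4*28 + 5*(-27) + 28*(-27)) = -72*(-27)*(20 + 112 - 135 - 756) = -72*(-27)*(-759) = -24*61479 = -1475496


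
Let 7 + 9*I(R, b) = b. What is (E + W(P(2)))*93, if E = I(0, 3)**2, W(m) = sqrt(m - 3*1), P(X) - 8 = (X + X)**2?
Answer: 496/27 + 93*sqrt(21) ≈ 444.55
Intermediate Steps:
I(R, b) = -7/9 + b/9
P(X) = 8 + 4*X**2 (P(X) = 8 + (X + X)**2 = 8 + (2*X)**2 = 8 + 4*X**2)
W(m) = sqrt(-3 + m) (W(m) = sqrt(m - 3) = sqrt(-3 + m))
E = 16/81 (E = (-7/9 + (1/9)*3)**2 = (-7/9 + 1/3)**2 = (-4/9)**2 = 16/81 ≈ 0.19753)
(E + W(P(2)))*93 = (16/81 + sqrt(-3 + (8 + 4*2**2)))*93 = (16/81 + sqrt(-3 + (8 + 4*4)))*93 = (16/81 + sqrt(-3 + (8 + 16)))*93 = (16/81 + sqrt(-3 + 24))*93 = (16/81 + sqrt(21))*93 = 496/27 + 93*sqrt(21)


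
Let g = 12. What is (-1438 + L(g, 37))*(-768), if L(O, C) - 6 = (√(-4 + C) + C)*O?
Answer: 758784 - 9216*√33 ≈ 7.0584e+5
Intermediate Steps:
L(O, C) = 6 + O*(C + √(-4 + C)) (L(O, C) = 6 + (√(-4 + C) + C)*O = 6 + (C + √(-4 + C))*O = 6 + O*(C + √(-4 + C)))
(-1438 + L(g, 37))*(-768) = (-1438 + (6 + 37*12 + 12*√(-4 + 37)))*(-768) = (-1438 + (6 + 444 + 12*√33))*(-768) = (-1438 + (450 + 12*√33))*(-768) = (-988 + 12*√33)*(-768) = 758784 - 9216*√33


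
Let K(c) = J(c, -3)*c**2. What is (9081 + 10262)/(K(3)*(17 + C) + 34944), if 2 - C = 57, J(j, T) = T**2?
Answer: 19343/31866 ≈ 0.60701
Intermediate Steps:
C = -55 (C = 2 - 1*57 = 2 - 57 = -55)
K(c) = 9*c**2 (K(c) = (-3)**2*c**2 = 9*c**2)
(9081 + 10262)/(K(3)*(17 + C) + 34944) = (9081 + 10262)/((9*3**2)*(17 - 55) + 34944) = 19343/((9*9)*(-38) + 34944) = 19343/(81*(-38) + 34944) = 19343/(-3078 + 34944) = 19343/31866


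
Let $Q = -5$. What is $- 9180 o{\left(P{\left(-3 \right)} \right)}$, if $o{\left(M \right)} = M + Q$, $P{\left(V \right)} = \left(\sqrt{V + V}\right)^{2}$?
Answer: $100980$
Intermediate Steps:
$P{\left(V \right)} = 2 V$ ($P{\left(V \right)} = \left(\sqrt{2 V}\right)^{2} = \left(\sqrt{2} \sqrt{V}\right)^{2} = 2 V$)
$o{\left(M \right)} = -5 + M$ ($o{\left(M \right)} = M - 5 = -5 + M$)
$- 9180 o{\left(P{\left(-3 \right)} \right)} = - 9180 \left(-5 + 2 \left(-3\right)\right) = - 9180 \left(-5 - 6\right) = \left(-9180\right) \left(-11\right) = 100980$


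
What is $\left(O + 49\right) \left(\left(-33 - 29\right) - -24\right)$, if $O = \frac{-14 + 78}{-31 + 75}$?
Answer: $- \frac{21090}{11} \approx -1917.3$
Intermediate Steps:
$O = \frac{16}{11}$ ($O = \frac{64}{44} = 64 \cdot \frac{1}{44} = \frac{16}{11} \approx 1.4545$)
$\left(O + 49\right) \left(\left(-33 - 29\right) - -24\right) = \left(\frac{16}{11} + 49\right) \left(\left(-33 - 29\right) - -24\right) = \frac{555 \left(\left(-33 - 29\right) + 24\right)}{11} = \frac{555 \left(-62 + 24\right)}{11} = \frac{555}{11} \left(-38\right) = - \frac{21090}{11}$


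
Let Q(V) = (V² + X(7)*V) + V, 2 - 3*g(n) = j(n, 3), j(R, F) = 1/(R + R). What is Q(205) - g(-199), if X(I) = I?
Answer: 52135213/1194 ≈ 43664.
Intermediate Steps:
j(R, F) = 1/(2*R)
g(n) = ⅔ - 1/(6*n)
Q(V) = V² + 8*V (Q(V) = (V² + 7*V) + V = V² + 8*V)
Q(205) - g(-199) = 205*(8 + 205) - (-1 + 4*(-199))/(6*(-199)) = 205*213 - (-1)*(-1 - 796)/(6*199) = 43665 - (-1)*(-797)/(6*199) = 43665 - 1*797/1194 = 43665 - 797/1194 = 52135213/1194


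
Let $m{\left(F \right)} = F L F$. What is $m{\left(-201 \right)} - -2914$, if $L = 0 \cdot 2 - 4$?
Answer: $-158690$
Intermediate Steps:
$L = -4$ ($L = 0 - 4 = -4$)
$m{\left(F \right)} = - 4 F^{2}$ ($m{\left(F \right)} = F \left(-4\right) F = - 4 F F = - 4 F^{2}$)
$m{\left(-201 \right)} - -2914 = - 4 \left(-201\right)^{2} - -2914 = \left(-4\right) 40401 + 2914 = -161604 + 2914 = -158690$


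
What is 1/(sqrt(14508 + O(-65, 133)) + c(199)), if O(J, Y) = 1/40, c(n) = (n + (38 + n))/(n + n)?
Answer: -1735280/22979390961 + 79202*sqrt(5803210)/22979390961 ≈ 0.0082274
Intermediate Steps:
c(n) = (38 + 2*n)/(2*n) (c(n) = (38 + 2*n)/((2*n)) = (38 + 2*n)*(1/(2*n)) = (38 + 2*n)/(2*n))
O(J, Y) = 1/40
1/(sqrt(14508 + O(-65, 133)) + c(199)) = 1/(sqrt(14508 + 1/40) + (19 + 199)/199) = 1/(sqrt(580321/40) + (1/199)*218) = 1/(sqrt(5803210)/20 + 218/199) = 1/(218/199 + sqrt(5803210)/20)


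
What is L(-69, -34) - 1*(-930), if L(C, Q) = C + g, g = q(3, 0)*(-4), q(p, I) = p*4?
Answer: 813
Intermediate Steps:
q(p, I) = 4*p
g = -48 (g = (4*3)*(-4) = 12*(-4) = -48)
L(C, Q) = -48 + C (L(C, Q) = C - 48 = -48 + C)
L(-69, -34) - 1*(-930) = (-48 - 69) - 1*(-930) = -117 + 930 = 813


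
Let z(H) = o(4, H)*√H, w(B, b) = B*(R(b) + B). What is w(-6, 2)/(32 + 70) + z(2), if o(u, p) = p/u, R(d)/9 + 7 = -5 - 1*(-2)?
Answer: 96/17 + √2/2 ≈ 6.3542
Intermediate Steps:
R(d) = -90 (R(d) = -63 + 9*(-5 - 1*(-2)) = -63 + 9*(-5 + 2) = -63 + 9*(-3) = -63 - 27 = -90)
w(B, b) = B*(-90 + B)
z(H) = H^(3/2)/4 (z(H) = (H/4)*√H = H^(3/2)/4)
w(-6, 2)/(32 + 70) + z(2) = (-6*(-90 - 6))/(32 + 70) + 2^(3/2)/4 = -6*(-96)/102 + (2*√2)/4 = 576*(1/102) + √2/2 = 96/17 + √2/2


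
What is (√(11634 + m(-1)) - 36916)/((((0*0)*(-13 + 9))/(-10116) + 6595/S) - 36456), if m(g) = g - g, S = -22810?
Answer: 168410792/166313591 - 4562*√11634/166313591 ≈ 1.0097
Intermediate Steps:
m(g) = 0
(√(11634 + m(-1)) - 36916)/((((0*0)*(-13 + 9))/(-10116) + 6595/S) - 36456) = (√(11634 + 0) - 36916)/((((0*0)*(-13 + 9))/(-10116) + 6595/(-22810)) - 36456) = (√11634 - 36916)/(((0*(-4))*(-1/10116) + 6595*(-1/22810)) - 36456) = (-36916 + √11634)/((0*(-1/10116) - 1319/4562) - 36456) = (-36916 + √11634)/((0 - 1319/4562) - 36456) = (-36916 + √11634)/(-1319/4562 - 36456) = (-36916 + √11634)/(-166313591/4562) = (-36916 + √11634)*(-4562/166313591) = 168410792/166313591 - 4562*√11634/166313591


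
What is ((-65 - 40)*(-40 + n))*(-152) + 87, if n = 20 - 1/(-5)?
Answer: -315921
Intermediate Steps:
n = 101/5 (n = 20 - 1*(-1/5) = 20 + 1/5 = 101/5 ≈ 20.200)
((-65 - 40)*(-40 + n))*(-152) + 87 = ((-65 - 40)*(-40 + 101/5))*(-152) + 87 = -105*(-99/5)*(-152) + 87 = 2079*(-152) + 87 = -316008 + 87 = -315921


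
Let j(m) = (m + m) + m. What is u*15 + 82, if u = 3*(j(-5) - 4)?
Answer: -773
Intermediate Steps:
j(m) = 3*m (j(m) = 2*m + m = 3*m)
u = -57 (u = 3*(3*(-5) - 4) = 3*(-15 - 4) = 3*(-19) = -57)
u*15 + 82 = -57*15 + 82 = -855 + 82 = -773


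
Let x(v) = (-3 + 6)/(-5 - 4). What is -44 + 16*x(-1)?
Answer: -148/3 ≈ -49.333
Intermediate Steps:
x(v) = -1/3 (x(v) = 3/(-9) = 3*(-1/9) = -1/3)
-44 + 16*x(-1) = -44 + 16*(-1/3) = -44 - 16/3 = -148/3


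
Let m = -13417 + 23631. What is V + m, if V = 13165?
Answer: 23379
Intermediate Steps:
m = 10214
V + m = 13165 + 10214 = 23379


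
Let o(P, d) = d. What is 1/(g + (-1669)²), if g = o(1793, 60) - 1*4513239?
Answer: -1/1727618 ≈ -5.7883e-7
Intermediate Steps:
g = -4513179 (g = 60 - 1*4513239 = 60 - 4513239 = -4513179)
1/(g + (-1669)²) = 1/(-4513179 + (-1669)²) = 1/(-4513179 + 2785561) = 1/(-1727618) = -1/1727618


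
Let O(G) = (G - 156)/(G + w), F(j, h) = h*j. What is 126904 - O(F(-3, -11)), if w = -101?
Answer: 8629349/68 ≈ 1.2690e+5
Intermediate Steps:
O(G) = (-156 + G)/(-101 + G) (O(G) = (G - 156)/(G - 101) = (-156 + G)/(-101 + G))
126904 - O(F(-3, -11)) = 126904 - (-156 - 11*(-3))/(-101 - 11*(-3)) = 126904 - (-156 + 33)/(-101 + 33) = 126904 - (-123)/(-68) = 126904 - (-1)*(-123)/68 = 126904 - 1*123/68 = 126904 - 123/68 = 8629349/68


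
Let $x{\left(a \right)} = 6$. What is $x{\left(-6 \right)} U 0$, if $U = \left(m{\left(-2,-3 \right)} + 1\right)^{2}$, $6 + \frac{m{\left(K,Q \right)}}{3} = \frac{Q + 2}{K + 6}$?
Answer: $0$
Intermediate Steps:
$m{\left(K,Q \right)} = -18 + \frac{3 \left(2 + Q\right)}{6 + K}$ ($m{\left(K,Q \right)} = -18 + 3 \frac{Q + 2}{K + 6} = -18 + 3 \frac{2 + Q}{6 + K} = -18 + \frac{3 \left(2 + Q\right)}{6 + K}$)
$U = \frac{5041}{16}$ ($U = \left(\frac{3 \left(-34 - 3 - -12\right)}{6 - 2} + 1\right)^{2} = \left(\frac{3 \left(-34 - 3 + 12\right)}{4} + 1\right)^{2} = \left(3 \cdot \frac{1}{4} \left(-25\right) + 1\right)^{2} = \left(- \frac{75}{4} + 1\right)^{2} = \left(- \frac{71}{4}\right)^{2} = \frac{5041}{16} \approx 315.06$)
$x{\left(-6 \right)} U 0 = 6 \cdot \frac{5041}{16} \cdot 0 = \frac{15123}{8} \cdot 0 = 0$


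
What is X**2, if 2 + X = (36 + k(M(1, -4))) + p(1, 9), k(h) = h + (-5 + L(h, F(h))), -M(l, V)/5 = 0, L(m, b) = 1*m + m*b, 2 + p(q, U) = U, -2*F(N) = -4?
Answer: 1296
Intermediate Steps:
F(N) = 2 (F(N) = -1/2*(-4) = 2)
p(q, U) = -2 + U
L(m, b) = m + b*m
M(l, V) = 0 (M(l, V) = -5*0 = 0)
k(h) = -5 + 4*h (k(h) = h + (-5 + h*(1 + 2)) = h + (-5 + h*3) = h + (-5 + 3*h) = -5 + 4*h)
X = 36 (X = -2 + ((36 + (-5 + 4*0)) + (-2 + 9)) = -2 + ((36 + (-5 + 0)) + 7) = -2 + ((36 - 5) + 7) = -2 + (31 + 7) = -2 + 38 = 36)
X**2 = 36**2 = 1296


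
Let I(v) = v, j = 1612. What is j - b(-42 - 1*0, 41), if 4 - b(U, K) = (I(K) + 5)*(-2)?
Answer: 1516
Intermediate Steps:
b(U, K) = 14 + 2*K (b(U, K) = 4 - (K + 5)*(-2) = 4 - (5 + K)*(-2) = 4 - (-10 - 2*K) = 4 + (10 + 2*K) = 14 + 2*K)
j - b(-42 - 1*0, 41) = 1612 - (14 + 2*41) = 1612 - (14 + 82) = 1612 - 1*96 = 1612 - 96 = 1516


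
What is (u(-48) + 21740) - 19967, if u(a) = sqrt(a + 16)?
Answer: 1773 + 4*I*sqrt(2) ≈ 1773.0 + 5.6569*I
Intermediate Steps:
u(a) = sqrt(16 + a)
(u(-48) + 21740) - 19967 = (sqrt(16 - 48) + 21740) - 19967 = (sqrt(-32) + 21740) - 19967 = (4*I*sqrt(2) + 21740) - 19967 = (21740 + 4*I*sqrt(2)) - 19967 = 1773 + 4*I*sqrt(2)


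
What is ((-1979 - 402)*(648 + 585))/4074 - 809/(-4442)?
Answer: -1086450650/1508059 ≈ -720.43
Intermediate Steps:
((-1979 - 402)*(648 + 585))/4074 - 809/(-4442) = -2381*1233*(1/4074) - 809*(-1/4442) = -2935773*1/4074 + 809/4442 = -978591/1358 + 809/4442 = -1086450650/1508059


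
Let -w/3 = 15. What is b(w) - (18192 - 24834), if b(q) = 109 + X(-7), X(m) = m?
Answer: 6744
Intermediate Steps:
w = -45 (w = -3*15 = -45)
b(q) = 102 (b(q) = 109 - 7 = 102)
b(w) - (18192 - 24834) = 102 - (18192 - 24834) = 102 - 1*(-6642) = 102 + 6642 = 6744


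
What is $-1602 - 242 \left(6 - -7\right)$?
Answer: $-4748$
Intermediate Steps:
$-1602 - 242 \left(6 - -7\right) = -1602 - 242 \left(6 + 7\right) = -1602 - 3146 = -4748$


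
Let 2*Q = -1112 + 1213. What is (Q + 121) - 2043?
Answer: -3743/2 ≈ -1871.5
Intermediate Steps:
Q = 101/2 (Q = (-1112 + 1213)/2 = (1/2)*101 = 101/2 ≈ 50.500)
(Q + 121) - 2043 = (101/2 + 121) - 2043 = 343/2 - 2043 = -3743/2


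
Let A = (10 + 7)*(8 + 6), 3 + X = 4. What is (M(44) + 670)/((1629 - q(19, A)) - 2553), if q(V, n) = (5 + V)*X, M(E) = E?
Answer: -119/158 ≈ -0.75316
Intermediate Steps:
X = 1 (X = -3 + 4 = 1)
A = 238 (A = 17*14 = 238)
q(V, n) = 5 + V (q(V, n) = (5 + V)*1 = 5 + V)
(M(44) + 670)/((1629 - q(19, A)) - 2553) = (44 + 670)/((1629 - (5 + 19)) - 2553) = 714/((1629 - 1*24) - 2553) = 714/((1629 - 24) - 2553) = 714/(1605 - 2553) = 714/(-948) = 714*(-1/948) = -119/158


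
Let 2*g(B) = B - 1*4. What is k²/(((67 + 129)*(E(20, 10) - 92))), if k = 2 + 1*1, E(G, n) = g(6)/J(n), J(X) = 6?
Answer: -27/53998 ≈ -0.00050002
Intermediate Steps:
g(B) = -2 + B/2 (g(B) = (B - 1*4)/2 = (B - 4)/2 = (-4 + B)/2 = -2 + B/2)
E(G, n) = ⅙ (E(G, n) = (-2 + (½)*6)/6 = (-2 + 3)*(⅙) = 1*(⅙) = ⅙)
k = 3 (k = 2 + 1 = 3)
k²/(((67 + 129)*(E(20, 10) - 92))) = 3²/(((67 + 129)*(⅙ - 92))) = 9/((196*(-551/6))) = 9/(-53998/3) = 9*(-3/53998) = -27/53998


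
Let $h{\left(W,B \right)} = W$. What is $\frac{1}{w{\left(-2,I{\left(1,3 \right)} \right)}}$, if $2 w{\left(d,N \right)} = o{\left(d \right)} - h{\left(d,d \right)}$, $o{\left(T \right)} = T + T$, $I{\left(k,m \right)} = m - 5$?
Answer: $-1$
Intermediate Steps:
$I{\left(k,m \right)} = -5 + m$
$o{\left(T \right)} = 2 T$
$w{\left(d,N \right)} = \frac{d}{2}$ ($w{\left(d,N \right)} = \frac{2 d - d}{2} = \frac{d}{2}$)
$\frac{1}{w{\left(-2,I{\left(1,3 \right)} \right)}} = \frac{1}{\frac{1}{2} \left(-2\right)} = \frac{1}{-1} = -1$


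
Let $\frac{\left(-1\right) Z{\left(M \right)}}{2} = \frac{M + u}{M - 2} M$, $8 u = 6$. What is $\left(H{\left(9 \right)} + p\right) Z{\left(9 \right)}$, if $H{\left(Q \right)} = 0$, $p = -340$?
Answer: $\frac{59670}{7} \approx 8524.3$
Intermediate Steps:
$u = \frac{3}{4}$ ($u = \frac{1}{8} \cdot 6 = \frac{3}{4} \approx 0.75$)
$Z{\left(M \right)} = - \frac{2 M \left(\frac{3}{4} + M\right)}{-2 + M}$ ($Z{\left(M \right)} = - 2 \frac{M + \frac{3}{4}}{M - 2} M = - 2 \frac{\frac{3}{4} + M}{-2 + M} M = - 2 \frac{M \left(\frac{3}{4} + M\right)}{-2 + M} = - \frac{2 M \left(\frac{3}{4} + M\right)}{-2 + M}$)
$\left(H{\left(9 \right)} + p\right) Z{\left(9 \right)} = \left(0 - 340\right) \left(\left(-1\right) 9 \frac{1}{-4 + 2 \cdot 9} \left(3 + 4 \cdot 9\right)\right) = - 340 \left(\left(-1\right) 9 \frac{1}{-4 + 18} \left(3 + 36\right)\right) = - 340 \left(\left(-1\right) 9 \cdot \frac{1}{14} \cdot 39\right) = \left(-340\right) \left(- \frac{351}{14}\right) = \frac{59670}{7}$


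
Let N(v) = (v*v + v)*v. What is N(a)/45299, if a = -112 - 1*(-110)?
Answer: -4/45299 ≈ -8.8302e-5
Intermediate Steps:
a = -2 (a = -112 + 110 = -2)
N(v) = v*(v + v²) (N(v) = (v² + v)*v = (v + v²)*v = v*(v + v²))
N(a)/45299 = ((-2)²*(1 - 2))/45299 = (4*(-1))*(1/45299) = -4*1/45299 = -4/45299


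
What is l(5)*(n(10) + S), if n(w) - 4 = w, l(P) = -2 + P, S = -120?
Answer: -318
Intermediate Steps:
n(w) = 4 + w
l(5)*(n(10) + S) = (-2 + 5)*((4 + 10) - 120) = 3*(14 - 120) = 3*(-106) = -318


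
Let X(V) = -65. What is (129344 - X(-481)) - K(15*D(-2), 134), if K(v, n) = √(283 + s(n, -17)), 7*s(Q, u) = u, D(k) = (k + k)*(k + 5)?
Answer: 129409 - 2*√3437/7 ≈ 1.2939e+5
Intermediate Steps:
D(k) = 2*k*(5 + k) (D(k) = (2*k)*(5 + k) = 2*k*(5 + k))
s(Q, u) = u/7
K(v, n) = 2*√3437/7 (K(v, n) = √(283 + (⅐)*(-17)) = √(283 - 17/7) = √(1964/7) = 2*√3437/7)
(129344 - X(-481)) - K(15*D(-2), 134) = (129344 - 1*(-65)) - 2*√3437/7 = (129344 + 65) - 2*√3437/7 = 129409 - 2*√3437/7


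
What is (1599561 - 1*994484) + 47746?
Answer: 652823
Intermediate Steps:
(1599561 - 1*994484) + 47746 = (1599561 - 994484) + 47746 = 605077 + 47746 = 652823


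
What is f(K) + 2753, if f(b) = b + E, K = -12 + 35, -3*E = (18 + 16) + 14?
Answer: 2760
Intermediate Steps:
E = -16 (E = -((18 + 16) + 14)/3 = -(34 + 14)/3 = -⅓*48 = -16)
K = 23
f(b) = -16 + b (f(b) = b - 16 = -16 + b)
f(K) + 2753 = (-16 + 23) + 2753 = 7 + 2753 = 2760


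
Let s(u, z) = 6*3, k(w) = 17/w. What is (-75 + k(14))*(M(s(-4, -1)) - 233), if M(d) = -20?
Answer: 261349/14 ≈ 18668.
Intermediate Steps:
s(u, z) = 18
(-75 + k(14))*(M(s(-4, -1)) - 233) = (-75 + 17/14)*(-20 - 233) = (-75 + 17*(1/14))*(-253) = (-75 + 17/14)*(-253) = -1033/14*(-253) = 261349/14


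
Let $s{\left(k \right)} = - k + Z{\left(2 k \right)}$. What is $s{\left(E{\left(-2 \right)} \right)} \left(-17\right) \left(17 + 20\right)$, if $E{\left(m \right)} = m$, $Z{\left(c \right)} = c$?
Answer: $1258$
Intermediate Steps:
$s{\left(k \right)} = k$ ($s{\left(k \right)} = - k + 2 k = k$)
$s{\left(E{\left(-2 \right)} \right)} \left(-17\right) \left(17 + 20\right) = \left(-2\right) \left(-17\right) \left(17 + 20\right) = 34 \cdot 37 = 1258$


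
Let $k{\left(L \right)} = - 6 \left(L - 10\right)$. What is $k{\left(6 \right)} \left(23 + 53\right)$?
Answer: $1824$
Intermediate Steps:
$k{\left(L \right)} = 60 - 6 L$ ($k{\left(L \right)} = - 6 \left(-10 + L\right) = 60 - 6 L$)
$k{\left(6 \right)} \left(23 + 53\right) = \left(60 - 36\right) \left(23 + 53\right) = \left(60 - 36\right) 76 = 24 \cdot 76 = 1824$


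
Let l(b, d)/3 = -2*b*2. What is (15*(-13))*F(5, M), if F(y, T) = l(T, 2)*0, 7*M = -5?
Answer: 0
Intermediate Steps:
M = -5/7 (M = (⅐)*(-5) = -5/7 ≈ -0.71429)
l(b, d) = -12*b (l(b, d) = 3*(-2*b*2) = 3*(-4*b) = -12*b)
F(y, T) = 0 (F(y, T) = -12*T*0 = 0)
(15*(-13))*F(5, M) = (15*(-13))*0 = -195*0 = 0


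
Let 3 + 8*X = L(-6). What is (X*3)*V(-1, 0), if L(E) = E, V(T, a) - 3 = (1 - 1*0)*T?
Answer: -27/4 ≈ -6.7500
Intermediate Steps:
V(T, a) = 3 + T (V(T, a) = 3 + (1 - 1*0)*T = 3 + (1 + 0)*T = 3 + 1*T = 3 + T)
X = -9/8 (X = -3/8 + (1/8)*(-6) = -3/8 - 3/4 = -9/8 ≈ -1.1250)
(X*3)*V(-1, 0) = (-9/8*3)*(3 - 1) = -27/8*2 = -27/4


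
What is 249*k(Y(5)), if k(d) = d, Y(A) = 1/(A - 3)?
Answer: 249/2 ≈ 124.50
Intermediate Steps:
Y(A) = 1/(-3 + A)
249*k(Y(5)) = 249/(-3 + 5) = 249/2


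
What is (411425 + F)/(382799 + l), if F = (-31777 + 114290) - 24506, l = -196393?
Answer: 234716/93203 ≈ 2.5183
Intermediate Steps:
F = 58007 (F = 82513 - 24506 = 58007)
(411425 + F)/(382799 + l) = (411425 + 58007)/(382799 - 196393) = 469432/186406 = 469432*(1/186406) = 234716/93203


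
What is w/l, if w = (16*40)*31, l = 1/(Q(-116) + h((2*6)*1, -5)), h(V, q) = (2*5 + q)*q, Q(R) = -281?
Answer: -6071040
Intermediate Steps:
h(V, q) = q*(10 + q) (h(V, q) = (10 + q)*q = q*(10 + q))
l = -1/306 (l = 1/(-281 - 5*(10 - 5)) = 1/(-281 - 5*5) = 1/(-281 - 25) = 1/(-306) = -1/306 ≈ -0.0032680)
w = 19840 (w = 640*31 = 19840)
w/l = 19840/(-1/306) = 19840*(-306) = -6071040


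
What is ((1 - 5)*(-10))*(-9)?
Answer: -360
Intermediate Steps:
((1 - 5)*(-10))*(-9) = -4*(-10)*(-9) = 40*(-9) = -360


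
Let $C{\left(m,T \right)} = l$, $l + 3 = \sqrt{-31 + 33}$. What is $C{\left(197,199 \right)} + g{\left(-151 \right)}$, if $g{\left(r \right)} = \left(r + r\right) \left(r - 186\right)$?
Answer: $101771 + \sqrt{2} \approx 1.0177 \cdot 10^{5}$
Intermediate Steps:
$l = -3 + \sqrt{2}$ ($l = -3 + \sqrt{-31 + 33} = -3 + \sqrt{2} \approx -1.5858$)
$C{\left(m,T \right)} = -3 + \sqrt{2}$
$g{\left(r \right)} = 2 r \left(-186 + r\right)$
$C{\left(197,199 \right)} + g{\left(-151 \right)} = \left(-3 + \sqrt{2}\right) + 2 \left(-151\right) \left(-186 - 151\right) = \left(-3 + \sqrt{2}\right) + 2 \left(-151\right) \left(-337\right) = \left(-3 + \sqrt{2}\right) + 101774 = 101771 + \sqrt{2}$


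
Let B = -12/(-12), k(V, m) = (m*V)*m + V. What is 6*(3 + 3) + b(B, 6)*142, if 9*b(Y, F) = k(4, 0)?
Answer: 892/9 ≈ 99.111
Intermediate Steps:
k(V, m) = V + V*m² (k(V, m) = (V*m)*m + V = V*m² + V = V + V*m²)
B = 1 (B = -12*(-1/12) = 1)
b(Y, F) = 4/9 (b(Y, F) = (4*(1 + 0²))/9 = (4*(1 + 0))/9 = (4*1)/9 = (⅑)*4 = 4/9)
6*(3 + 3) + b(B, 6)*142 = 6*(3 + 3) + (4/9)*142 = 6*6 + 568/9 = 36 + 568/9 = 892/9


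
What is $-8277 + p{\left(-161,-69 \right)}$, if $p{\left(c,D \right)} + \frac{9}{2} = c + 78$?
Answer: $- \frac{16729}{2} \approx -8364.5$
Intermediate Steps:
$p{\left(c,D \right)} = \frac{147}{2} + c$ ($p{\left(c,D \right)} = - \frac{9}{2} + \left(c + 78\right) = - \frac{9}{2} + \left(78 + c\right) = \frac{147}{2} + c$)
$-8277 + p{\left(-161,-69 \right)} = -8277 + \left(\frac{147}{2} - 161\right) = -8277 - \frac{175}{2} = - \frac{16729}{2}$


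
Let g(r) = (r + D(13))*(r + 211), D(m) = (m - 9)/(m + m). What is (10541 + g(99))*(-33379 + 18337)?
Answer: -8071883166/13 ≈ -6.2091e+8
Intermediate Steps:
D(m) = (-9 + m)/(2*m) (D(m) = (-9 + m)/((2*m)) = (-9 + m)*(1/(2*m)) = (-9 + m)/(2*m))
g(r) = (211 + r)*(2/13 + r) (g(r) = (r + (1/2)*(-9 + 13)/13)*(r + 211) = (r + (1/2)*(1/13)*4)*(211 + r) = (r + 2/13)*(211 + r) = (2/13 + r)*(211 + r) = (211 + r)*(2/13 + r))
(10541 + g(99))*(-33379 + 18337) = (10541 + (422/13 + 99**2 + (2745/13)*99))*(-33379 + 18337) = (10541 + (422/13 + 9801 + 271755/13))*(-15042) = (10541 + 399590/13)*(-15042) = (536623/13)*(-15042) = -8071883166/13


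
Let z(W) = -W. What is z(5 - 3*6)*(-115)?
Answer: -1495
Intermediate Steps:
z(5 - 3*6)*(-115) = -(5 - 3*6)*(-115) = -(5 - 18)*(-115) = -1*(-13)*(-115) = 13*(-115) = -1495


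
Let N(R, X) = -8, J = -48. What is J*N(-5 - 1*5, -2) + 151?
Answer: 535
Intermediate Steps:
J*N(-5 - 1*5, -2) + 151 = -48*(-8) + 151 = 384 + 151 = 535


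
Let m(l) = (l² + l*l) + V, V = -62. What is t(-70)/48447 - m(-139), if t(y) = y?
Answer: -267012190/6921 ≈ -38580.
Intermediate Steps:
m(l) = -62 + 2*l² (m(l) = (l² + l*l) - 62 = (l² + l²) - 62 = 2*l² - 62 = -62 + 2*l²)
t(-70)/48447 - m(-139) = -70/48447 - (-62 + 2*(-139)²) = -70*1/48447 - (-62 + 2*19321) = -10/6921 - (-62 + 38642) = -10/6921 - 1*38580 = -10/6921 - 38580 = -267012190/6921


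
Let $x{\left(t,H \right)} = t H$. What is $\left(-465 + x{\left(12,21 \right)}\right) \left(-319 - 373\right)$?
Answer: $147396$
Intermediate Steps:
$x{\left(t,H \right)} = H t$
$\left(-465 + x{\left(12,21 \right)}\right) \left(-319 - 373\right) = \left(-465 + 21 \cdot 12\right) \left(-319 - 373\right) = \left(-465 + 252\right) \left(-692\right) = \left(-213\right) \left(-692\right) = 147396$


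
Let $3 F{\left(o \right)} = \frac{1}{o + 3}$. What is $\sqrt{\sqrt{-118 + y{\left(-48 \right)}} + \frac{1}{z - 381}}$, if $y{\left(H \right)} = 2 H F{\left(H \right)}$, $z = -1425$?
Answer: $\frac{\sqrt{-45150 + 5436060 i \sqrt{26390}}}{9030} \approx 2.327 + 2.3271 i$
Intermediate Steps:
$F{\left(o \right)} = \frac{1}{3 \left(3 + o\right)}$ ($F{\left(o \right)} = \frac{1}{3 \left(o + 3\right)} = \frac{1}{3 \left(3 + o\right)}$)
$y{\left(H \right)} = \frac{2 H}{3 \left(3 + H\right)}$ ($y{\left(H \right)} = 2 H \frac{1}{3 \left(3 + H\right)} = \frac{2 H}{3 \left(3 + H\right)}$)
$\sqrt{\sqrt{-118 + y{\left(-48 \right)}} + \frac{1}{z - 381}} = \sqrt{\sqrt{-118 + \frac{2}{3} \left(-48\right) \frac{1}{3 - 48}} + \frac{1}{-1425 - 381}} = \sqrt{\sqrt{-118 + \frac{2}{3} \left(-48\right) \frac{1}{-45}} + \frac{1}{-1806}} = \sqrt{\sqrt{-118 + \frac{2}{3} \left(-48\right) \left(- \frac{1}{45}\right)} - \frac{1}{1806}} = \sqrt{\sqrt{-118 + \frac{32}{45}} - \frac{1}{1806}} = \sqrt{\sqrt{- \frac{5278}{45}} - \frac{1}{1806}} = \sqrt{\frac{i \sqrt{26390}}{15} - \frac{1}{1806}} = \sqrt{- \frac{1}{1806} + \frac{i \sqrt{26390}}{15}}$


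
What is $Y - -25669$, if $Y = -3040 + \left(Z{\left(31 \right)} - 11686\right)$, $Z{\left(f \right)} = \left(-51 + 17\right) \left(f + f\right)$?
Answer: $8835$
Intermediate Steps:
$Z{\left(f \right)} = - 68 f$ ($Z{\left(f \right)} = - 34 \cdot 2 f = - 68 f$)
$Y = -16834$ ($Y = -3040 - 13794 = -16834$)
$Y - -25669 = -16834 - -25669 = -16834 + 25669 = 8835$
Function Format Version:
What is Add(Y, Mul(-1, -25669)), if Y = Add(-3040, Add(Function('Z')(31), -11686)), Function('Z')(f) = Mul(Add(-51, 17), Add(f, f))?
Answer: 8835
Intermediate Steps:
Function('Z')(f) = Mul(-68, f) (Function('Z')(f) = Mul(-34, Mul(2, f)) = Mul(-68, f))
Y = -16834 (Y = Add(-3040, Add(Mul(-68, 31), -11686)) = Add(-3040, Add(-2108, -11686)) = Add(-3040, -13794) = -16834)
Add(Y, Mul(-1, -25669)) = Add(-16834, Mul(-1, -25669)) = Add(-16834, 25669) = 8835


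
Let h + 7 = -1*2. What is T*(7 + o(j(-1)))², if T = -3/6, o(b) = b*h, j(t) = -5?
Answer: -1352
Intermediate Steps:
h = -9 (h = -7 - 1*2 = -7 - 2 = -9)
o(b) = -9*b (o(b) = b*(-9) = -9*b)
T = -½ (T = -3*⅙ = -½ ≈ -0.50000)
T*(7 + o(j(-1)))² = -(7 - 9*(-5))²/2 = -(7 + 45)²/2 = -½*52² = -½*2704 = -1352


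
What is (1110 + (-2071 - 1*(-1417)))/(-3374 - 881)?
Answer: -456/4255 ≈ -0.10717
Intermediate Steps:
(1110 + (-2071 - 1*(-1417)))/(-3374 - 881) = (1110 + (-2071 + 1417))/(-4255) = (1110 - 654)*(-1/4255) = 456*(-1/4255) = -456/4255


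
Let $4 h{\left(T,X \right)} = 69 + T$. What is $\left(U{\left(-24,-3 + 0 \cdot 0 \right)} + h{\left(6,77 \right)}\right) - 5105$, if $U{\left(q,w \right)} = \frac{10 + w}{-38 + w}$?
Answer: $- \frac{834173}{164} \approx -5086.4$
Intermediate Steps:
$h{\left(T,X \right)} = \frac{69}{4} + \frac{T}{4}$ ($h{\left(T,X \right)} = \frac{69 + T}{4} = \frac{69}{4} + \frac{T}{4}$)
$U{\left(q,w \right)} = \frac{10 + w}{-38 + w}$
$\left(U{\left(-24,-3 + 0 \cdot 0 \right)} + h{\left(6,77 \right)}\right) - 5105 = \left(\frac{10 + \left(-3 + 0 \cdot 0\right)}{-38 + \left(-3 + 0 \cdot 0\right)} + \left(\frac{69}{4} + \frac{1}{4} \cdot 6\right)\right) - 5105 = \left(\frac{10 + \left(-3 + 0\right)}{-38 + \left(-3 + 0\right)} + \left(\frac{69}{4} + \frac{3}{2}\right)\right) - 5105 = \left(\frac{10 - 3}{-38 - 3} + \frac{75}{4}\right) - 5105 = \left(\frac{1}{-41} \cdot 7 + \frac{75}{4}\right) - 5105 = \left(\left(- \frac{1}{41}\right) 7 + \frac{75}{4}\right) - 5105 = \left(- \frac{7}{41} + \frac{75}{4}\right) - 5105 = \frac{3047}{164} - 5105 = - \frac{834173}{164}$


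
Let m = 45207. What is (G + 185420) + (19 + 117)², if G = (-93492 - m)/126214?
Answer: 2339719575/11474 ≈ 2.0392e+5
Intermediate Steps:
G = -12609/11474 (G = (-93492 - 1*45207)/126214 = (-93492 - 45207)*(1/126214) = -138699*1/126214 = -12609/11474 ≈ -1.0989)
(G + 185420) + (19 + 117)² = (-12609/11474 + 185420) + (19 + 117)² = 2127496471/11474 + 136² = 2127496471/11474 + 18496 = 2339719575/11474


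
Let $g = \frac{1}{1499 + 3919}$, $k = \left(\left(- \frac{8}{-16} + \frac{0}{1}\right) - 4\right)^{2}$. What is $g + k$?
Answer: $\frac{132743}{10836} \approx 12.25$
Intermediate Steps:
$k = \frac{49}{4}$ ($k = \left(\left(\left(-8\right) \left(- \frac{1}{16}\right) + 0 \cdot 1\right) - 4\right)^{2} = \left(\left(\frac{1}{2} + 0\right) - 4\right)^{2} = \left(\frac{1}{2} - 4\right)^{2} = \left(- \frac{7}{2}\right)^{2} = \frac{49}{4} \approx 12.25$)
$g = \frac{1}{5418} \approx 0.00018457$
$g + k = \frac{1}{5418} + \frac{49}{4} = \frac{132743}{10836}$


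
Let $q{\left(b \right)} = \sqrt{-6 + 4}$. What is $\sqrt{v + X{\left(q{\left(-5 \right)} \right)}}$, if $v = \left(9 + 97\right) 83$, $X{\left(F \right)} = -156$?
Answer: $\sqrt{8642} \approx 92.962$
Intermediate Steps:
$q{\left(b \right)} = i \sqrt{2}$ ($q{\left(b \right)} = \sqrt{-2} = i \sqrt{2}$)
$v = 8798$ ($v = 106 \cdot 83 = 8798$)
$\sqrt{v + X{\left(q{\left(-5 \right)} \right)}} = \sqrt{8798 - 156} = \sqrt{8642}$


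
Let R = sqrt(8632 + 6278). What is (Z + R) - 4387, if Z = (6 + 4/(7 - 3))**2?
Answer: -4338 + sqrt(14910) ≈ -4215.9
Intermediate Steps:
R = sqrt(14910) ≈ 122.11
Z = 49 (Z = (6 + 4/4)**2 = (6 + (1/4)*4)**2 = (6 + 1)**2 = 7**2 = 49)
(Z + R) - 4387 = (49 + sqrt(14910)) - 4387 = -4338 + sqrt(14910)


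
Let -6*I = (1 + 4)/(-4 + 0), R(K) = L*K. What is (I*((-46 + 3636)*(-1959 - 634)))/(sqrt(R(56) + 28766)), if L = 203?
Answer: -23272175*sqrt(40134)/481608 ≈ -9680.5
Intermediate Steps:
R(K) = 203*K
I = 5/24 (I = -(1 + 4)/(6*(-4 + 0)) = -5/(6*(-4)) = -5*(-1)/(6*4) = -1/6*(-5/4) = 5/24 ≈ 0.20833)
(I*((-46 + 3636)*(-1959 - 634)))/(sqrt(R(56) + 28766)) = (5*((-46 + 3636)*(-1959 - 634))/24)/(sqrt(203*56 + 28766)) = (5*(3590*(-2593))/24)/(sqrt(11368 + 28766)) = ((5/24)*(-9308870))/(sqrt(40134)) = -23272175*sqrt(40134)/481608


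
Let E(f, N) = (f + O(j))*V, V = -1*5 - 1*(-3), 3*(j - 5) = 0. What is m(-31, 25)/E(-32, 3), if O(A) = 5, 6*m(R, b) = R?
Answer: -31/324 ≈ -0.095679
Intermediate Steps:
j = 5 (j = 5 + (⅓)*0 = 5 + 0 = 5)
m(R, b) = R/6
V = -2 (V = -5 + 3 = -2)
E(f, N) = -10 - 2*f (E(f, N) = (f + 5)*(-2) = (5 + f)*(-2) = -10 - 2*f)
m(-31, 25)/E(-32, 3) = ((⅙)*(-31))/(-10 - 2*(-32)) = -31/6/(-10 + 64) = -31/6/54 = (1/54)*(-31/6) = -31/324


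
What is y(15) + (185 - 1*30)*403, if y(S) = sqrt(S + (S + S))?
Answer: 62465 + 3*sqrt(5) ≈ 62472.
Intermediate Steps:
y(S) = sqrt(3)*sqrt(S) (y(S) = sqrt(S + 2*S) = sqrt(3*S) = sqrt(3)*sqrt(S))
y(15) + (185 - 1*30)*403 = sqrt(3)*sqrt(15) + (185 - 1*30)*403 = 3*sqrt(5) + (185 - 30)*403 = 3*sqrt(5) + 155*403 = 3*sqrt(5) + 62465 = 62465 + 3*sqrt(5)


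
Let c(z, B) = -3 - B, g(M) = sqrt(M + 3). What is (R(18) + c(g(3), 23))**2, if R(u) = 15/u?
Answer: 22801/36 ≈ 633.36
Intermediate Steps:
g(M) = sqrt(3 + M)
(R(18) + c(g(3), 23))**2 = (15/18 + (-3 - 1*23))**2 = (15*(1/18) + (-3 - 23))**2 = (5/6 - 26)**2 = (-151/6)**2 = 22801/36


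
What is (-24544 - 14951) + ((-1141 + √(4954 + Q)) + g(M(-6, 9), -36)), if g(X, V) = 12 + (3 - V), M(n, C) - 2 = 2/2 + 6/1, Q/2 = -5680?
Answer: -40585 + I*√6406 ≈ -40585.0 + 80.037*I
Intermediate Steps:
Q = -11360 (Q = 2*(-5680) = -11360)
M(n, C) = 9 (M(n, C) = 2 + (2/2 + 6/1) = 2 + (2*(½) + 6*1) = 2 + (1 + 6) = 2 + 7 = 9)
g(X, V) = 15 - V
(-24544 - 14951) + ((-1141 + √(4954 + Q)) + g(M(-6, 9), -36)) = (-24544 - 14951) + ((-1141 + √(4954 - 11360)) + (15 - 1*(-36))) = -39495 + ((-1141 + √(-6406)) + (15 + 36)) = -39495 + ((-1141 + I*√6406) + 51) = -39495 + (-1090 + I*√6406) = -40585 + I*√6406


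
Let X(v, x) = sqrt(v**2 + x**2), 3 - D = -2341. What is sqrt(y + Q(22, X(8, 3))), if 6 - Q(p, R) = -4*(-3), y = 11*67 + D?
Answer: 5*sqrt(123) ≈ 55.453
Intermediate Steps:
D = 2344 (D = 3 - 1*(-2341) = 3 + 2341 = 2344)
y = 3081 (y = 11*67 + 2344 = 737 + 2344 = 3081)
Q(p, R) = -6 (Q(p, R) = 6 - (-4)*(-3) = 6 - 1*12 = 6 - 12 = -6)
sqrt(y + Q(22, X(8, 3))) = sqrt(3081 - 6) = sqrt(3075) = 5*sqrt(123)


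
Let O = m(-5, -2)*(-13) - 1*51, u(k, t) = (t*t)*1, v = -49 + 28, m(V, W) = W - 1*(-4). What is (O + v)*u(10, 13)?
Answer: -16562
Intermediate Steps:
m(V, W) = 4 + W (m(V, W) = W + 4 = 4 + W)
v = -21
u(k, t) = t² (u(k, t) = t²*1 = t²)
O = -77 (O = (4 - 2)*(-13) - 1*51 = 2*(-13) - 51 = -26 - 51 = -77)
(O + v)*u(10, 13) = (-77 - 21)*13² = -98*169 = -16562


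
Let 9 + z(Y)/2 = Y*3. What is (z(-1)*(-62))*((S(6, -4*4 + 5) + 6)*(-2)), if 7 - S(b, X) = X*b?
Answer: -235104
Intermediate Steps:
S(b, X) = 7 - X*b
z(Y) = -18 + 6*Y (z(Y) = -18 + 2*(Y*3) = -18 + 2*(3*Y) = -18 + 6*Y)
(z(-1)*(-62))*((S(6, -4*4 + 5) + 6)*(-2)) = ((-18 + 6*(-1))*(-62))*(((7 - 1*(-4*4 + 5)*6) + 6)*(-2)) = ((-18 - 6)*(-62))*(((7 - 1*(-16 + 5)*6) + 6)*(-2)) = (-24*(-62))*(((7 - 1*(-11)*6) + 6)*(-2)) = 1488*(((7 + 66) + 6)*(-2)) = 1488*((73 + 6)*(-2)) = 1488*(79*(-2)) = 1488*(-158) = -235104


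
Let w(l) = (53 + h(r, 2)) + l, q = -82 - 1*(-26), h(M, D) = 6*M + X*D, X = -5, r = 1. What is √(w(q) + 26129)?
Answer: √26122 ≈ 161.62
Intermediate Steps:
h(M, D) = -5*D + 6*M (h(M, D) = 6*M - 5*D = -5*D + 6*M)
q = -56 (q = -82 + 26 = -56)
w(l) = 49 + l (w(l) = (53 + (-5*2 + 6*1)) + l = (53 + (-10 + 6)) + l = (53 - 4) + l = 49 + l)
√(w(q) + 26129) = √((49 - 56) + 26129) = √(-7 + 26129) = √26122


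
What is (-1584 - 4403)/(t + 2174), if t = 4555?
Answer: -5987/6729 ≈ -0.88973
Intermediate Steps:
(-1584 - 4403)/(t + 2174) = (-1584 - 4403)/(4555 + 2174) = -5987/6729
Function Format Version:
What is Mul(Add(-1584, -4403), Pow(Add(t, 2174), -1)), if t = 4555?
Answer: Rational(-5987, 6729) ≈ -0.88973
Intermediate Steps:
Mul(Add(-1584, -4403), Pow(Add(t, 2174), -1)) = Mul(Add(-1584, -4403), Pow(Add(4555, 2174), -1)) = Mul(-5987, Pow(6729, -1)) = Mul(-5987, Rational(1, 6729)) = Rational(-5987, 6729)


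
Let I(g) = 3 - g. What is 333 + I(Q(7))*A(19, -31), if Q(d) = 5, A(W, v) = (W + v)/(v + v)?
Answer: 10311/31 ≈ 332.61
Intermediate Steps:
A(W, v) = (W + v)/(2*v) (A(W, v) = (W + v)/((2*v)) = (W + v)*(1/(2*v)) = (W + v)/(2*v))
333 + I(Q(7))*A(19, -31) = 333 + (3 - 1*5)*((½)*(19 - 31)/(-31)) = 333 + (3 - 5)*((½)*(-1/31)*(-12)) = 333 - 2*6/31 = 333 - 12/31 = 10311/31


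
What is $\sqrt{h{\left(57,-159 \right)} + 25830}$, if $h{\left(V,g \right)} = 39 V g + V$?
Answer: $i \sqrt{327570} \approx 572.34 i$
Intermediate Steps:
$h{\left(V,g \right)} = V + 39 V g$ ($h{\left(V,g \right)} = 39 V g + V = V + 39 V g$)
$\sqrt{h{\left(57,-159 \right)} + 25830} = \sqrt{57 \left(1 + 39 \left(-159\right)\right) + 25830} = \sqrt{57 \left(1 - 6201\right) + 25830} = \sqrt{57 \left(-6200\right) + 25830} = \sqrt{-353400 + 25830} = \sqrt{-327570} = i \sqrt{327570}$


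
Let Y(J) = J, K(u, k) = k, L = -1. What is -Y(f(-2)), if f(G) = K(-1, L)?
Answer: 1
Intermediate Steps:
f(G) = -1
-Y(f(-2)) = -1*(-1) = 1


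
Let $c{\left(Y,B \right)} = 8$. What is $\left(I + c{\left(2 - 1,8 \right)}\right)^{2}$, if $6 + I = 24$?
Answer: $676$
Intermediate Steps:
$I = 18$ ($I = -6 + 24 = 18$)
$\left(I + c{\left(2 - 1,8 \right)}\right)^{2} = \left(18 + 8\right)^{2} = 26^{2} = 676$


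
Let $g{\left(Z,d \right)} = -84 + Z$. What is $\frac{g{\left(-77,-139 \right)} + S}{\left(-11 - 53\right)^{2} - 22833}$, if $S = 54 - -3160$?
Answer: $- \frac{3053}{18737} \approx -0.16294$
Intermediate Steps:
$S = 3214$ ($S = 54 + 3160 = 3214$)
$\frac{g{\left(-77,-139 \right)} + S}{\left(-11 - 53\right)^{2} - 22833} = \frac{\left(-84 - 77\right) + 3214}{\left(-11 - 53\right)^{2} - 22833} = \frac{-161 + 3214}{\left(-64\right)^{2} - 22833} = \frac{3053}{4096 - 22833} = \frac{3053}{-18737} = 3053 \left(- \frac{1}{18737}\right) = - \frac{3053}{18737}$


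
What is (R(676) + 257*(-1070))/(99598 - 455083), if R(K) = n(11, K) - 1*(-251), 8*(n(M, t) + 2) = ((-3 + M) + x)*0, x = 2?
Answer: 274741/355485 ≈ 0.77286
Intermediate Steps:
n(M, t) = -2 (n(M, t) = -2 + (((-3 + M) + 2)*0)/8 = -2 + ((-1 + M)*0)/8 = -2 + (1/8)*0 = -2 + 0 = -2)
R(K) = 249 (R(K) = -2 - 1*(-251) = -2 + 251 = 249)
(R(676) + 257*(-1070))/(99598 - 455083) = (249 + 257*(-1070))/(99598 - 455083) = (249 - 274990)/(-355485) = -274741*(-1/355485) = 274741/355485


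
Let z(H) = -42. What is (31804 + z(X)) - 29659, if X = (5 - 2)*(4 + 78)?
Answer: 2103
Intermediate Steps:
X = 246 (X = 3*82 = 246)
(31804 + z(X)) - 29659 = (31804 - 42) - 29659 = 31762 - 29659 = 2103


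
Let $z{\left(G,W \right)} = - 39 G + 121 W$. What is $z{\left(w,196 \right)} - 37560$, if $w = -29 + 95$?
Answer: $-16418$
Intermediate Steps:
$w = 66$
$z{\left(w,196 \right)} - 37560 = \left(\left(-39\right) 66 + 121 \cdot 196\right) - 37560 = \left(-2574 + 23716\right) - 37560 = 21142 - 37560 = -16418$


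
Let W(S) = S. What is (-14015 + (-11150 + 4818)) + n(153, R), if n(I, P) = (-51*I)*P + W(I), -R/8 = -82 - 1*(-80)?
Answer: -145042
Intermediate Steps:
R = 16 (R = -8*(-82 - 1*(-80)) = -8*(-82 + 80) = -8*(-2) = 16)
n(I, P) = I - 51*I*P (n(I, P) = (-51*I)*P + I = -51*I*P + I = I - 51*I*P)
(-14015 + (-11150 + 4818)) + n(153, R) = (-14015 + (-11150 + 4818)) + 153*(1 - 51*16) = (-14015 - 6332) + 153*(1 - 816) = -20347 + 153*(-815) = -20347 - 124695 = -145042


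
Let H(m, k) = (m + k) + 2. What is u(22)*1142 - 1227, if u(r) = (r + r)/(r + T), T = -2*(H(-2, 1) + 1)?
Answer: 14081/9 ≈ 1564.6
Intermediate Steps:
H(m, k) = 2 + k + m (H(m, k) = (k + m) + 2 = 2 + k + m)
T = -4 (T = -2*((2 + 1 - 2) + 1) = -2*(1 + 1) = -2*2 = -4)
u(r) = 2*r/(-4 + r) (u(r) = (r + r)/(r - 4) = (2*r)/(-4 + r) = 2*r/(-4 + r))
u(22)*1142 - 1227 = (2*22/(-4 + 22))*1142 - 1227 = (2*22/18)*1142 - 1227 = (2*22*(1/18))*1142 - 1227 = (22/9)*1142 - 1227 = 25124/9 - 1227 = 14081/9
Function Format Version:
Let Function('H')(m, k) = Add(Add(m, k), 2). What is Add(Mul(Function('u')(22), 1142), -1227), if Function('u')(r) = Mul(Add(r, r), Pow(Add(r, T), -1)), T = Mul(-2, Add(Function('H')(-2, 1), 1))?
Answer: Rational(14081, 9) ≈ 1564.6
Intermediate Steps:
Function('H')(m, k) = Add(2, k, m) (Function('H')(m, k) = Add(Add(k, m), 2) = Add(2, k, m))
T = -4 (T = Mul(-2, Add(Add(2, 1, -2), 1)) = Mul(-2, Add(1, 1)) = Mul(-2, 2) = -4)
Function('u')(r) = Mul(2, r, Pow(Add(-4, r), -1)) (Function('u')(r) = Mul(Add(r, r), Pow(Add(r, -4), -1)) = Mul(Mul(2, r), Pow(Add(-4, r), -1)) = Mul(2, r, Pow(Add(-4, r), -1)))
Add(Mul(Function('u')(22), 1142), -1227) = Add(Mul(Mul(2, 22, Pow(Add(-4, 22), -1)), 1142), -1227) = Add(Mul(Mul(2, 22, Pow(18, -1)), 1142), -1227) = Add(Mul(Mul(2, 22, Rational(1, 18)), 1142), -1227) = Add(Mul(Rational(22, 9), 1142), -1227) = Add(Rational(25124, 9), -1227) = Rational(14081, 9)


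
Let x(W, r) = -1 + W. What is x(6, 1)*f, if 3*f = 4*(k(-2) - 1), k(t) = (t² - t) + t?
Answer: 20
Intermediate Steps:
k(t) = t²
f = 4 (f = (4*((-2)² - 1))/3 = (4*(4 - 1))/3 = (4*3)/3 = (⅓)*12 = 4)
x(6, 1)*f = (-1 + 6)*4 = 5*4 = 20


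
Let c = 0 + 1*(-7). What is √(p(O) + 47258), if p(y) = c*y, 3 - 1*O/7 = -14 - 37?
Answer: 2*√11153 ≈ 211.22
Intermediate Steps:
O = 378 (O = 21 - 7*(-14 - 37) = 21 - 7*(-51) = 21 + 357 = 378)
c = -7 (c = 0 - 7 = -7)
p(y) = -7*y
√(p(O) + 47258) = √(-7*378 + 47258) = √(-2646 + 47258) = √44612 = 2*√11153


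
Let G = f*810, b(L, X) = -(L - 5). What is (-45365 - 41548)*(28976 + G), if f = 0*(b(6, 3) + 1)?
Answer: -2518391088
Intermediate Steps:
b(L, X) = 5 - L (b(L, X) = -(-5 + L) = 5 - L)
f = 0 (f = 0*((5 - 1*6) + 1) = 0*((5 - 6) + 1) = 0*(-1 + 1) = 0*0 = 0)
G = 0 (G = 0*810 = 0)
(-45365 - 41548)*(28976 + G) = (-45365 - 41548)*(28976 + 0) = -86913*28976 = -2518391088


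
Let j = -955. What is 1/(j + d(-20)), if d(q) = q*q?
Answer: -1/555 ≈ -0.0018018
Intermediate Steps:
d(q) = q**2
1/(j + d(-20)) = 1/(-955 + (-20)**2) = 1/(-955 + 400) = 1/(-555) = -1/555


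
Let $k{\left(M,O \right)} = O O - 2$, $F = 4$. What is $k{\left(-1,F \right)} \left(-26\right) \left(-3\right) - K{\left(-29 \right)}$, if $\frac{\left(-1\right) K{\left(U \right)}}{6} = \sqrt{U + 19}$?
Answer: $1092 + 6 i \sqrt{10} \approx 1092.0 + 18.974 i$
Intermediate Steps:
$k{\left(M,O \right)} = -2 + O^{2}$ ($k{\left(M,O \right)} = O^{2} - 2 = -2 + O^{2}$)
$K{\left(U \right)} = - 6 \sqrt{19 + U}$ ($K{\left(U \right)} = - 6 \sqrt{U + 19} = - 6 \sqrt{19 + U}$)
$k{\left(-1,F \right)} \left(-26\right) \left(-3\right) - K{\left(-29 \right)} = \left(-2 + 4^{2}\right) \left(-26\right) \left(-3\right) - - 6 \sqrt{19 - 29} = \left(-2 + 16\right) \left(-26\right) \left(-3\right) - - 6 \sqrt{-10} = 14 \left(-26\right) \left(-3\right) - - 6 i \sqrt{10} = \left(-364\right) \left(-3\right) - - 6 i \sqrt{10} = 1092 + 6 i \sqrt{10}$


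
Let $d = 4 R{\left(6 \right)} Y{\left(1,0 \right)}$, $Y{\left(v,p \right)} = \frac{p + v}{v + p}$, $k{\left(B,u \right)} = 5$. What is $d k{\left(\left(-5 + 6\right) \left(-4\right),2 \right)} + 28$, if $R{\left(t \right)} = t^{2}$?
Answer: $748$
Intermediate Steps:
$Y{\left(v,p \right)} = 1$ ($Y{\left(v,p \right)} = \frac{p + v}{p + v} = 1$)
$d = 144$ ($d = 4 \cdot 6^{2} \cdot 1 = 4 \cdot 36 \cdot 1 = 144 \cdot 1 = 144$)
$d k{\left(\left(-5 + 6\right) \left(-4\right),2 \right)} + 28 = 144 \cdot 5 + 28 = 720 + 28 = 748$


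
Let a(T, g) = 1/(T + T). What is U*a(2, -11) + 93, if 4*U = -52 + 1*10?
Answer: 723/8 ≈ 90.375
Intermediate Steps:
a(T, g) = 1/(2*T)
U = -21/2 (U = (-52 + 1*10)/4 = (-52 + 10)/4 = (¼)*(-42) = -21/2 ≈ -10.500)
U*a(2, -11) + 93 = -21/(4*2) + 93 = -21/2*¼ + 93 = -21/8 + 93 = 723/8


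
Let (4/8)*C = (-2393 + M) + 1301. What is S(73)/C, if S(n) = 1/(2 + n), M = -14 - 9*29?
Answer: -1/205050 ≈ -4.8769e-6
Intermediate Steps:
M = -275 (M = -14 - 261 = -275)
C = -2734 (C = 2*((-2393 - 275) + 1301) = 2*(-2668 + 1301) = 2*(-1367) = -2734)
S(73)/C = 1/((2 + 73)*(-2734)) = -1/2734/75 = (1/75)*(-1/2734) = -1/205050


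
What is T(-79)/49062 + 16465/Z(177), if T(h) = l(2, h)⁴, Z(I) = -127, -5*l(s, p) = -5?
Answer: -807805703/6230874 ≈ -129.65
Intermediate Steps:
l(s, p) = 1 (l(s, p) = -⅕*(-5) = 1)
T(h) = 1 (T(h) = 1⁴ = 1)
T(-79)/49062 + 16465/Z(177) = 1/49062 + 16465/(-127) = 1*(1/49062) + 16465*(-1/127) = 1/49062 - 16465/127 = -807805703/6230874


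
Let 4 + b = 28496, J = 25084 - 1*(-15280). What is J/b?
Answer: 10091/7123 ≈ 1.4167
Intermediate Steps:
J = 40364 (J = 25084 + 15280 = 40364)
b = 28492 (b = -4 + 28496 = 28492)
J/b = 40364/28492 = 40364*(1/28492) = 10091/7123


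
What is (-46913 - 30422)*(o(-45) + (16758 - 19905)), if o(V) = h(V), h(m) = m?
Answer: 246853320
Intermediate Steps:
o(V) = V
(-46913 - 30422)*(o(-45) + (16758 - 19905)) = (-46913 - 30422)*(-45 + (16758 - 19905)) = -77335*(-45 - 3147) = -77335*(-3192) = 246853320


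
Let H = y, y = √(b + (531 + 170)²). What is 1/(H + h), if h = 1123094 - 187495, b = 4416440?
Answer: 935599/875340580960 - √4907841/875340580960 ≈ 1.0663e-6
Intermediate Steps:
y = √4907841 (y = √(4416440 + (531 + 170)²) = √(4416440 + 701²) = √(4416440 + 491401) = √4907841 ≈ 2215.4)
h = 935599
H = √4907841 ≈ 2215.4
1/(H + h) = 1/(√4907841 + 935599) = 1/(935599 + √4907841)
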